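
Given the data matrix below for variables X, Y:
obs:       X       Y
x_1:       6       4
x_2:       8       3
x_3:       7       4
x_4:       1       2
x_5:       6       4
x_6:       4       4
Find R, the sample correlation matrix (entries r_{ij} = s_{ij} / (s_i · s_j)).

Step 1 — column means:
  mean(X) = (6 + 8 + 7 + 1 + 6 + 4) / 6 = 32/6 = 5.3333
  mean(Y) = (4 + 3 + 4 + 2 + 4 + 4) / 6 = 21/6 = 3.5

Step 2 — sample variances and covariances s[i,j] = (1/(n-1)) · Σ_k (x_{k,i} - mean_i) · (x_{k,j} - mean_j), with n-1 = 5:
  s[X,X] = ((0.6667)·(0.6667) + (2.6667)·(2.6667) + (1.6667)·(1.6667) + (-4.3333)·(-4.3333) + (0.6667)·(0.6667) + (-1.3333)·(-1.3333)) / 5 = 31.3333/5 = 6.2667
  s[X,Y] = ((0.6667)·(0.5) + (2.6667)·(-0.5) + (1.6667)·(0.5) + (-4.3333)·(-1.5) + (0.6667)·(0.5) + (-1.3333)·(0.5)) / 5 = 6/5 = 1.2
  s[Y,Y] = ((0.5)·(0.5) + (-0.5)·(-0.5) + (0.5)·(0.5) + (-1.5)·(-1.5) + (0.5)·(0.5) + (0.5)·(0.5)) / 5 = 3.5/5 = 0.7
  Sample standard deviations s_i = √(s[i,i]):
  s(X) = √(6.2667) = 2.5033
  s(Y) = √(0.7) = 0.8367

Step 3 — r_{ij} = s_{ij} / (s_i · s_j):
  r[X,X] = 1 (diagonal).
  r[X,Y] = 1.2 / (2.5033 · 0.8367) = 1.2 / 2.0944 = 0.5729
  r[Y,Y] = 1 (diagonal).

R is symmetric with unit diagonal. Assembling:

R = [[1, 0.5729],
 [0.5729, 1]]


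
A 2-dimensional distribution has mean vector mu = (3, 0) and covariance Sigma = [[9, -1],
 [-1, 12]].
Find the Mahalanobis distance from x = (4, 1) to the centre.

Step 1 — centre the observation: (x - mu) = (1, 1).

Step 2 — invert Sigma. det(Sigma) = 9·12 - (-1)² = 107.
  Sigma^{-1} = (1/det) · [[d, -b], [-b, a]] = [[0.1121, 0.0093],
 [0.0093, 0.0841]].

Step 3 — form the quadratic (x - mu)^T · Sigma^{-1} · (x - mu):
  Sigma^{-1} · (x - mu) = (0.1215, 0.0935).
  (x - mu)^T · [Sigma^{-1} · (x - mu)] = (1)·(0.1215) + (1)·(0.0935) = 0.215.

Step 4 — take square root: d = √(0.215) ≈ 0.4636.

d(x, mu) = √(0.215) ≈ 0.4636


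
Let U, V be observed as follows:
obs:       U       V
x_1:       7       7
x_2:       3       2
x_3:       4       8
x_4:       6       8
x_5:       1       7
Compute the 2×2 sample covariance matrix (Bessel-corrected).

Step 1 — column means:
  mean(U) = (7 + 3 + 4 + 6 + 1) / 5 = 21/5 = 4.2
  mean(V) = (7 + 2 + 8 + 8 + 7) / 5 = 32/5 = 6.4

Step 2 — sample covariance S[i,j] = (1/(n-1)) · Σ_k (x_{k,i} - mean_i) · (x_{k,j} - mean_j), with n-1 = 4.
  S[U,U] = ((2.8)·(2.8) + (-1.2)·(-1.2) + (-0.2)·(-0.2) + (1.8)·(1.8) + (-3.2)·(-3.2)) / 4 = 22.8/4 = 5.7
  S[U,V] = ((2.8)·(0.6) + (-1.2)·(-4.4) + (-0.2)·(1.6) + (1.8)·(1.6) + (-3.2)·(0.6)) / 4 = 7.6/4 = 1.9
  S[V,V] = ((0.6)·(0.6) + (-4.4)·(-4.4) + (1.6)·(1.6) + (1.6)·(1.6) + (0.6)·(0.6)) / 4 = 25.2/4 = 6.3

S is symmetric (S[j,i] = S[i,j]). Assembling:

S = [[5.7, 1.9],
 [1.9, 6.3]]


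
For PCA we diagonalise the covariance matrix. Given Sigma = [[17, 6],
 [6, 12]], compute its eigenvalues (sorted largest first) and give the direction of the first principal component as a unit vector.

Step 1 — characteristic polynomial of 2×2 Sigma:
  det(Sigma - λI) = λ² - trace · λ + det = 0.
  trace = 17 + 12 = 29, det = 17·12 - (6)² = 168.
Step 2 — discriminant:
  Δ = trace² - 4·det = 841 - 672 = 169.
Step 3 — eigenvalues:
  λ = (trace ± √Δ)/2 = (29 ± 13)/2,
  λ_1 = 21,  λ_2 = 8.

Step 4 — unit eigenvector for λ_1: solve (Sigma - λ_1 I)v = 0. First row:
  (17 - 21)·v_x + (6)·v_y = 0, i.e. (-4)·v_x + (6)·v_y = 0,
  so v ∝ (b, λ_1 - a) = (6, 4) = u.
  ||u|| = √((6)² + (4)²) = √(52) ≈ 7.2111,
  v_1 = u/||u|| ≈ (0.8321, 0.5547) (||v_1|| = 1).

λ_1 = 21,  λ_2 = 8;  v_1 ≈ (0.8321, 0.5547)


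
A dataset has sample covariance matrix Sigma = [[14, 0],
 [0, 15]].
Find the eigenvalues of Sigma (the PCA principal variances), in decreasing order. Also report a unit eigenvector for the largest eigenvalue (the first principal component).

Step 1 — characteristic polynomial of 2×2 Sigma:
  det(Sigma - λI) = λ² - trace · λ + det = 0.
  trace = 14 + 15 = 29, det = 14·15 - (0)² = 210.
Step 2 — discriminant:
  Δ = trace² - 4·det = 841 - 840 = 1.
Step 3 — eigenvalues:
  λ = (trace ± √Δ)/2 = (29 ± 1)/2,
  λ_1 = 15,  λ_2 = 14.

Step 4 — unit eigenvector for λ_1: Sigma is diagonal, so its eigenvectors are the coordinate axes. λ_1 = 15 is the diagonal entry on the second coordinate axis, hence
  v_1 = (0, 1) (||v_1|| = 1).

λ_1 = 15,  λ_2 = 14;  v_1 ≈ (0, 1)


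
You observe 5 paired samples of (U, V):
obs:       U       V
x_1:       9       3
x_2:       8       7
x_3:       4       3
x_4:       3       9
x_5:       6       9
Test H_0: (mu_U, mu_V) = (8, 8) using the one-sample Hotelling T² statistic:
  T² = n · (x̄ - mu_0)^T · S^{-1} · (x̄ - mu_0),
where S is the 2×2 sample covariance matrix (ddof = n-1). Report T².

Step 1 — sample mean vector:
  mean(U) = (9 + 8 + 4 + 3 + 6) / 5 = 30/5 = 6
  mean(V) = (3 + 7 + 3 + 9 + 9) / 5 = 31/5 = 6.2
  x̄ = (6, 6.2),  deviation x̄ - mu_0 = (6, 6.2) - (8, 8) = (-2, -1.8).

Step 2 — sample covariance matrix, S[i,j] = (1/(n-1)) · Σ_k (x_{k,i} - mean_i) · (x_{k,j} - mean_j), divisor n-1 = 4:
  S[U,U] = ((3)·(3) + (2)·(2) + (-2)·(-2) + (-3)·(-3) + (0)·(0)) / 4 = 26/4 = 6.5
  S[U,V] = ((3)·(-3.2) + (2)·(0.8) + (-2)·(-3.2) + (-3)·(2.8) + (0)·(2.8)) / 4 = -10/4 = -2.5
  S[V,V] = ((-3.2)·(-3.2) + (0.8)·(0.8) + (-3.2)·(-3.2) + (2.8)·(2.8) + (2.8)·(2.8)) / 4 = 36.8/4 = 9.2
  S = [[6.5, -2.5],
 [-2.5, 9.2]].

Step 3 — invert S. det(S) = 6.5·9.2 - (-2.5)² = 53.55.
  S^{-1} = (1/det) · [[d, -b], [-b, a]] = [[0.1718, 0.0467],
 [0.0467, 0.1214]].

Step 4 — quadratic form (x̄ - mu_0)^T · S^{-1} · (x̄ - mu_0):
  S^{-1} · (x̄ - mu_0) = (-0.4276, -0.3119),
  (x̄ - mu_0)^T · [...] = (-2)·(-0.4276) + (-1.8)·(-0.3119) = 1.4166.

Step 5 — scale by n: T² = 5 · 1.4166 = 7.0831.

T² ≈ 7.0831


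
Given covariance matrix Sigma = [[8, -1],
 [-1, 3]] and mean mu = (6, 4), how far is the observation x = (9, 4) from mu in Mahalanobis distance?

Step 1 — centre the observation: (x - mu) = (3, 0).

Step 2 — invert Sigma. det(Sigma) = 8·3 - (-1)² = 23.
  Sigma^{-1} = (1/det) · [[d, -b], [-b, a]] = [[0.1304, 0.0435],
 [0.0435, 0.3478]].

Step 3 — form the quadratic (x - mu)^T · Sigma^{-1} · (x - mu):
  Sigma^{-1} · (x - mu) = (0.3913, 0.1304).
  (x - mu)^T · [Sigma^{-1} · (x - mu)] = (3)·(0.3913) + (0)·(0.1304) = 1.1739.

Step 4 — take square root: d = √(1.1739) ≈ 1.0835.

d(x, mu) = √(1.1739) ≈ 1.0835


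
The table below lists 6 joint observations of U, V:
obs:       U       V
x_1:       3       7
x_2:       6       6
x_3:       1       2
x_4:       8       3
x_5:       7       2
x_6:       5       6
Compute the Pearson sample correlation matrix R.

Step 1 — column means:
  mean(U) = (3 + 6 + 1 + 8 + 7 + 5) / 6 = 30/6 = 5
  mean(V) = (7 + 6 + 2 + 3 + 2 + 6) / 6 = 26/6 = 4.3333

Step 2 — sample variances and covariances s[i,j] = (1/(n-1)) · Σ_k (x_{k,i} - mean_i) · (x_{k,j} - mean_j), with n-1 = 5:
  s[U,U] = ((-2)·(-2) + (1)·(1) + (-4)·(-4) + (3)·(3) + (2)·(2) + (0)·(0)) / 5 = 34/5 = 6.8
  s[U,V] = ((-2)·(2.6667) + (1)·(1.6667) + (-4)·(-2.3333) + (3)·(-1.3333) + (2)·(-2.3333) + (0)·(1.6667)) / 5 = -3/5 = -0.6
  s[V,V] = ((2.6667)·(2.6667) + (1.6667)·(1.6667) + (-2.3333)·(-2.3333) + (-1.3333)·(-1.3333) + (-2.3333)·(-2.3333) + (1.6667)·(1.6667)) / 5 = 25.3333/5 = 5.0667
  Sample standard deviations s_i = √(s[i,i]):
  s(U) = √(6.8) = 2.6077
  s(V) = √(5.0667) = 2.2509

Step 3 — r_{ij} = s_{ij} / (s_i · s_j):
  r[U,U] = 1 (diagonal).
  r[U,V] = -0.6 / (2.6077 · 2.2509) = -0.6 / 5.8697 = -0.1022
  r[V,V] = 1 (diagonal).

R is symmetric with unit diagonal. Assembling:

R = [[1, -0.1022],
 [-0.1022, 1]]


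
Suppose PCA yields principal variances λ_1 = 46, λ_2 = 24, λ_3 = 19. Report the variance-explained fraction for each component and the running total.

Step 1 — total variance = trace(Sigma) = Σ λ_i = 46 + 24 + 19 = 89.

Step 2 — fraction explained by component i = λ_i / Σ λ:
  PC1: 46/89 = 0.5169
  PC2: 24/89 = 0.2697
  PC3: 19/89 = 0.2135

Step 3 — cumulative fraction after k components = (λ_1 + ... + λ_k) / Σ λ:
  k = 1: 46/89 = 0.5169
  k = 2: (46 + 24)/89 = 70/89 = 0.7865
  k = 3: (46 + 24 + 19)/89 = 89/89 = 1

Summary (fraction, with percent):

explained: PC1 0.5169 (51.69%), PC2 0.2697 (26.97%), PC3 0.2135 (21.35%);  cumulative: 0.5169, 0.7865, 1


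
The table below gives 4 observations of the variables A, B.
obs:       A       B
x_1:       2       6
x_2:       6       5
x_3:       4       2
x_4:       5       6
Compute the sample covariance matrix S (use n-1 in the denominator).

Step 1 — column means:
  mean(A) = (2 + 6 + 4 + 5) / 4 = 17/4 = 4.25
  mean(B) = (6 + 5 + 2 + 6) / 4 = 19/4 = 4.75

Step 2 — sample covariance S[i,j] = (1/(n-1)) · Σ_k (x_{k,i} - mean_i) · (x_{k,j} - mean_j), with n-1 = 3.
  S[A,A] = ((-2.25)·(-2.25) + (1.75)·(1.75) + (-0.25)·(-0.25) + (0.75)·(0.75)) / 3 = 8.75/3 = 2.9167
  S[A,B] = ((-2.25)·(1.25) + (1.75)·(0.25) + (-0.25)·(-2.75) + (0.75)·(1.25)) / 3 = -0.75/3 = -0.25
  S[B,B] = ((1.25)·(1.25) + (0.25)·(0.25) + (-2.75)·(-2.75) + (1.25)·(1.25)) / 3 = 10.75/3 = 3.5833

S is symmetric (S[j,i] = S[i,j]). Assembling:

S = [[2.9167, -0.25],
 [-0.25, 3.5833]]


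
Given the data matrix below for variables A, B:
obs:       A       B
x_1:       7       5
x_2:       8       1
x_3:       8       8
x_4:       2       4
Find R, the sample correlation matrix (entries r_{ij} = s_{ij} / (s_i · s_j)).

Step 1 — column means:
  mean(A) = (7 + 8 + 8 + 2) / 4 = 25/4 = 6.25
  mean(B) = (5 + 1 + 8 + 4) / 4 = 18/4 = 4.5

Step 2 — sample variances and covariances s[i,j] = (1/(n-1)) · Σ_k (x_{k,i} - mean_i) · (x_{k,j} - mean_j), with n-1 = 3:
  s[A,A] = ((0.75)·(0.75) + (1.75)·(1.75) + (1.75)·(1.75) + (-4.25)·(-4.25)) / 3 = 24.75/3 = 8.25
  s[A,B] = ((0.75)·(0.5) + (1.75)·(-3.5) + (1.75)·(3.5) + (-4.25)·(-0.5)) / 3 = 2.5/3 = 0.8333
  s[B,B] = ((0.5)·(0.5) + (-3.5)·(-3.5) + (3.5)·(3.5) + (-0.5)·(-0.5)) / 3 = 25/3 = 8.3333
  Sample standard deviations s_i = √(s[i,i]):
  s(A) = √(8.25) = 2.8723
  s(B) = √(8.3333) = 2.8868

Step 3 — r_{ij} = s_{ij} / (s_i · s_j):
  r[A,A] = 1 (diagonal).
  r[A,B] = 0.8333 / (2.8723 · 2.8868) = 0.8333 / 8.2916 = 0.1005
  r[B,B] = 1 (diagonal).

R is symmetric with unit diagonal. Assembling:

R = [[1, 0.1005],
 [0.1005, 1]]


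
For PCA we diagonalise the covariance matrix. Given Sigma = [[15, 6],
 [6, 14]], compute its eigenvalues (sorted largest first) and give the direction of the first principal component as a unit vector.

Step 1 — characteristic polynomial of 2×2 Sigma:
  det(Sigma - λI) = λ² - trace · λ + det = 0.
  trace = 15 + 14 = 29, det = 15·14 - (6)² = 174.
Step 2 — discriminant:
  Δ = trace² - 4·det = 841 - 696 = 145.
Step 3 — eigenvalues:
  λ = (trace ± √Δ)/2 = (29 ± 12.0416)/2,
  λ_1 = 20.5208,  λ_2 = 8.4792.

Step 4 — unit eigenvector for λ_1: solve (Sigma - λ_1 I)v = 0. First row:
  (15 - 20.5208)·v_x + (6)·v_y = 0, i.e. (-5.5208)·v_x + (6)·v_y = 0,
  so v ∝ (b, λ_1 - a) = (6, 5.5208) = u.
  ||u|| = √((6)² + (5.5208)²) = √(66.4792) ≈ 8.1535,
  v_1 = u/||u|| ≈ (0.7359, 0.6771) (||v_1|| = 1).

λ_1 = 20.5208,  λ_2 = 8.4792;  v_1 ≈ (0.7359, 0.6771)


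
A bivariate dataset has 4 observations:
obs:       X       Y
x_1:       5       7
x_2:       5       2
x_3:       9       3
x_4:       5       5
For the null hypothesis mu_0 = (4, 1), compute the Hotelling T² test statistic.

Step 1 — sample mean vector:
  mean(X) = (5 + 5 + 9 + 5) / 4 = 24/4 = 6
  mean(Y) = (7 + 2 + 3 + 5) / 4 = 17/4 = 4.25
  x̄ = (6, 4.25),  deviation x̄ - mu_0 = (6, 4.25) - (4, 1) = (2, 3.25).

Step 2 — sample covariance matrix, S[i,j] = (1/(n-1)) · Σ_k (x_{k,i} - mean_i) · (x_{k,j} - mean_j), divisor n-1 = 3:
  S[X,X] = ((-1)·(-1) + (-1)·(-1) + (3)·(3) + (-1)·(-1)) / 3 = 12/3 = 4
  S[X,Y] = ((-1)·(2.75) + (-1)·(-2.25) + (3)·(-1.25) + (-1)·(0.75)) / 3 = -5/3 = -1.6667
  S[Y,Y] = ((2.75)·(2.75) + (-2.25)·(-2.25) + (-1.25)·(-1.25) + (0.75)·(0.75)) / 3 = 14.75/3 = 4.9167
  S = [[4, -1.6667],
 [-1.6667, 4.9167]].

Step 3 — invert S. det(S) = 4·4.9167 - (-1.6667)² = 16.8889.
  S^{-1} = (1/det) · [[d, -b], [-b, a]] = [[0.2911, 0.0987],
 [0.0987, 0.2368]].

Step 4 — quadratic form (x̄ - mu_0)^T · S^{-1} · (x̄ - mu_0):
  S^{-1} · (x̄ - mu_0) = (0.903, 0.9671),
  (x̄ - mu_0)^T · [...] = (2)·(0.903) + (3.25)·(0.9671) = 4.949.

Step 5 — scale by n: T² = 4 · 4.949 = 19.7961.

T² ≈ 19.7961


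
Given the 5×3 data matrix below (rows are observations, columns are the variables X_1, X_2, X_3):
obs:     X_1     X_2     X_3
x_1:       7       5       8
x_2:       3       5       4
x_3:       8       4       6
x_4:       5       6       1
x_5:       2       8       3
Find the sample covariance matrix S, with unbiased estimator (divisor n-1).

Step 1 — column means:
  mean(X_1) = (7 + 3 + 8 + 5 + 2) / 5 = 25/5 = 5
  mean(X_2) = (5 + 5 + 4 + 6 + 8) / 5 = 28/5 = 5.6
  mean(X_3) = (8 + 4 + 6 + 1 + 3) / 5 = 22/5 = 4.4

Step 2 — sample covariance S[i,j] = (1/(n-1)) · Σ_k (x_{k,i} - mean_i) · (x_{k,j} - mean_j), with n-1 = 4.
  S[X_1,X_1] = ((2)·(2) + (-2)·(-2) + (3)·(3) + (0)·(0) + (-3)·(-3)) / 4 = 26/4 = 6.5
  S[X_1,X_2] = ((2)·(-0.6) + (-2)·(-0.6) + (3)·(-1.6) + (0)·(0.4) + (-3)·(2.4)) / 4 = -12/4 = -3
  S[X_1,X_3] = ((2)·(3.6) + (-2)·(-0.4) + (3)·(1.6) + (0)·(-3.4) + (-3)·(-1.4)) / 4 = 17/4 = 4.25
  S[X_2,X_2] = ((-0.6)·(-0.6) + (-0.6)·(-0.6) + (-1.6)·(-1.6) + (0.4)·(0.4) + (2.4)·(2.4)) / 4 = 9.2/4 = 2.3
  S[X_2,X_3] = ((-0.6)·(3.6) + (-0.6)·(-0.4) + (-1.6)·(1.6) + (0.4)·(-3.4) + (2.4)·(-1.4)) / 4 = -9.2/4 = -2.3
  S[X_3,X_3] = ((3.6)·(3.6) + (-0.4)·(-0.4) + (1.6)·(1.6) + (-3.4)·(-3.4) + (-1.4)·(-1.4)) / 4 = 29.2/4 = 7.3

S is symmetric (S[j,i] = S[i,j]). Assembling:

S = [[6.5, -3, 4.25],
 [-3, 2.3, -2.3],
 [4.25, -2.3, 7.3]]


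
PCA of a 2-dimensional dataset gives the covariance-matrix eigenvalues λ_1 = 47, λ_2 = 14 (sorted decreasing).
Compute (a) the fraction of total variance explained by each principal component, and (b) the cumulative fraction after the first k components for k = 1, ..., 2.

Step 1 — total variance = trace(Sigma) = Σ λ_i = 47 + 14 = 61.

Step 2 — fraction explained by component i = λ_i / Σ λ:
  PC1: 47/61 = 0.7705
  PC2: 14/61 = 0.2295

Step 3 — cumulative fraction after k components = (λ_1 + ... + λ_k) / Σ λ:
  k = 1: 47/61 = 0.7705
  k = 2: (47 + 14)/61 = 61/61 = 1

Summary (fraction, with percent):

explained: PC1 0.7705 (77.05%), PC2 0.2295 (22.95%);  cumulative: 0.7705, 1


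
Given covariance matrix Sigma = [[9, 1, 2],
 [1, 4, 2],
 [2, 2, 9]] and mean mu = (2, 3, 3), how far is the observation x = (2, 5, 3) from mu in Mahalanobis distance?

Step 1 — centre the observation: (x - mu) = (0, 2, 0).

Step 2 — invert Sigma (cofactor / det for 3×3, or solve directly):
  Sigma^{-1} = [[0.1181, -0.0185, -0.0221],
 [-0.0185, 0.2841, -0.059],
 [-0.0221, -0.059, 0.1292]].

Step 3 — form the quadratic (x - mu)^T · Sigma^{-1} · (x - mu):
  Sigma^{-1} · (x - mu) = (-0.0369, 0.5683, -0.1181).
  (x - mu)^T · [Sigma^{-1} · (x - mu)] = (0)·(-0.0369) + (2)·(0.5683) + (0)·(-0.1181) = 1.1365.

Step 4 — take square root: d = √(1.1365) ≈ 1.0661.

d(x, mu) = √(1.1365) ≈ 1.0661


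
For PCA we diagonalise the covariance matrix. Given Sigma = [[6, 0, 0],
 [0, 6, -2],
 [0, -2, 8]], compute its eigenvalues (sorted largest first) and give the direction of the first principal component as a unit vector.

Step 1 — characteristic polynomial p(λ) = det(λI - Sigma) = λ³ - tr·λ² + c_1·λ - det, where tr = trace, c_1 = sum of the principal 2×2 minors, det = det(Sigma):
  tr = 6 + 6 + 8 = 20,
  c_1 = (6·6 - (0)²) + (6·8 - (0)²) + (6·8 - (-2)²) = 36 + 48 + 44 = 128,
  det = 6·(6·8 - (-2)²) - (0)·((0)·8 - (-2)·(0)) + (0)·((0)·(-2) - 6·(0)) = 6·(44) - (0)·(0) + (0)·(0) = 264.
  So p(λ) = λ³ - 20λ² + 128λ - 264.
Step 2 — look for an integer root (rational root theorem: any rational root is an integer divisor of 264). Testing λ = 6:
  p(6) = 216 - 720 + 768 - 264 = 0  ✓
  Dividing out (λ - 6): p(λ) = (λ - 6)(λ² - 14λ + 44).
Step 3 — remaining eigenvalues from the quadratic λ² - 14λ + 44 = 0:
  Δ = 14² - 4·44 = 196 - 176 = 20,  λ = (14 ± √20)/2 = (14 ± 4.4721)/2 ≈ 9.2361 or 4.7639.
  Sorted: λ_1 = 9.2361,  λ_2 = 6,  λ_3 = 4.7639  (check: sum = 20 = tr ✓).

Step 4 — unit eigenvector for λ_1 ≈ 9.2361: v spans the null space of (Sigma - λ_1 I), whose rows are
  r_1 = (-3.2361, 0, 0),  r_2 = (0, -3.2361, -2),  r_3 = (0, -2, -1.2361).
  v is orthogonal to every row, so take v ∝ r_1 × r_2 = ((0)·(-2) - (0)·(-3.2361), (0)·(0) - (-3.2361)·(-2), (-3.2361)·(-3.2361) - (0)·(0)) ≈ (0, -6.4721, 10.4721).
  Rescale (multiply by -1 so the first nonzero entry is positive): u = (0, 6.4721, -10.4721).
  ||u|| = √((0)² + (6.4721)² + (-10.4721)²) = √(151.5542) ≈ 12.3107,  v_1 = u/||u|| ≈ (0, 0.5257, -0.8507) (||v_1|| = 1).

λ_1 = 9.2361,  λ_2 = 6,  λ_3 = 4.7639;  v_1 ≈ (0, 0.5257, -0.8507)


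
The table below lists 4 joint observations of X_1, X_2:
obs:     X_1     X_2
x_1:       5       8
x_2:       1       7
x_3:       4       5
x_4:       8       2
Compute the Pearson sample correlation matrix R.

Step 1 — column means:
  mean(X_1) = (5 + 1 + 4 + 8) / 4 = 18/4 = 4.5
  mean(X_2) = (8 + 7 + 5 + 2) / 4 = 22/4 = 5.5

Step 2 — sample variances and covariances s[i,j] = (1/(n-1)) · Σ_k (x_{k,i} - mean_i) · (x_{k,j} - mean_j), with n-1 = 3:
  s[X_1,X_1] = ((0.5)·(0.5) + (-3.5)·(-3.5) + (-0.5)·(-0.5) + (3.5)·(3.5)) / 3 = 25/3 = 8.3333
  s[X_1,X_2] = ((0.5)·(2.5) + (-3.5)·(1.5) + (-0.5)·(-0.5) + (3.5)·(-3.5)) / 3 = -16/3 = -5.3333
  s[X_2,X_2] = ((2.5)·(2.5) + (1.5)·(1.5) + (-0.5)·(-0.5) + (-3.5)·(-3.5)) / 3 = 21/3 = 7
  Sample standard deviations s_i = √(s[i,i]):
  s(X_1) = √(8.3333) = 2.8868
  s(X_2) = √(7) = 2.6458

Step 3 — r_{ij} = s_{ij} / (s_i · s_j):
  r[X_1,X_1] = 1 (diagonal).
  r[X_1,X_2] = -5.3333 / (2.8868 · 2.6458) = -5.3333 / 7.6376 = -0.6983
  r[X_2,X_2] = 1 (diagonal).

R is symmetric with unit diagonal. Assembling:

R = [[1, -0.6983],
 [-0.6983, 1]]


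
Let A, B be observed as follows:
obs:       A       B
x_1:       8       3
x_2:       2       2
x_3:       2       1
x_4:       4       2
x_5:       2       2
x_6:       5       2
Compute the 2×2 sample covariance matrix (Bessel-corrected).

Step 1 — column means:
  mean(A) = (8 + 2 + 2 + 4 + 2 + 5) / 6 = 23/6 = 3.8333
  mean(B) = (3 + 2 + 1 + 2 + 2 + 2) / 6 = 12/6 = 2

Step 2 — sample covariance S[i,j] = (1/(n-1)) · Σ_k (x_{k,i} - mean_i) · (x_{k,j} - mean_j), with n-1 = 5.
  S[A,A] = ((4.1667)·(4.1667) + (-1.8333)·(-1.8333) + (-1.8333)·(-1.8333) + (0.1667)·(0.1667) + (-1.8333)·(-1.8333) + (1.1667)·(1.1667)) / 5 = 28.8333/5 = 5.7667
  S[A,B] = ((4.1667)·(1) + (-1.8333)·(0) + (-1.8333)·(-1) + (0.1667)·(0) + (-1.8333)·(0) + (1.1667)·(0)) / 5 = 6/5 = 1.2
  S[B,B] = ((1)·(1) + (0)·(0) + (-1)·(-1) + (0)·(0) + (0)·(0) + (0)·(0)) / 5 = 2/5 = 0.4

S is symmetric (S[j,i] = S[i,j]). Assembling:

S = [[5.7667, 1.2],
 [1.2, 0.4]]


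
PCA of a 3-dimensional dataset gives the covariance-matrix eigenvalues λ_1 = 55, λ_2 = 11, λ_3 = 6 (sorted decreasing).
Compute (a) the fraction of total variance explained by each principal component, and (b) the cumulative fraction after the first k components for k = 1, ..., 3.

Step 1 — total variance = trace(Sigma) = Σ λ_i = 55 + 11 + 6 = 72.

Step 2 — fraction explained by component i = λ_i / Σ λ:
  PC1: 55/72 = 0.7639
  PC2: 11/72 = 0.1528
  PC3: 6/72 = 0.0833

Step 3 — cumulative fraction after k components = (λ_1 + ... + λ_k) / Σ λ:
  k = 1: 55/72 = 0.7639
  k = 2: (55 + 11)/72 = 66/72 = 0.9167
  k = 3: (55 + 11 + 6)/72 = 72/72 = 1

Summary (fraction, with percent):

explained: PC1 0.7639 (76.39%), PC2 0.1528 (15.28%), PC3 0.0833 (8.33%);  cumulative: 0.7639, 0.9167, 1


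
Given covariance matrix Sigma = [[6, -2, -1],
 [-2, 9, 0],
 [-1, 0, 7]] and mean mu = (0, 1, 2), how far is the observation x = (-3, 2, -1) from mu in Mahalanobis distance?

Step 1 — centre the observation: (x - mu) = (-3, 1, -3).

Step 2 — invert Sigma (cofactor / det for 3×3, or solve directly):
  Sigma^{-1} = [[0.1848, 0.0411, 0.0264],
 [0.0411, 0.1202, 0.0059],
 [0.0264, 0.0059, 0.1466]].

Step 3 — form the quadratic (x - mu)^T · Sigma^{-1} · (x - mu):
  Sigma^{-1} · (x - mu) = (-0.5924, -0.0205, -0.5132).
  (x - mu)^T · [Sigma^{-1} · (x - mu)] = (-3)·(-0.5924) + (1)·(-0.0205) + (-3)·(-0.5132) = 3.2962.

Step 4 — take square root: d = √(3.2962) ≈ 1.8155.

d(x, mu) = √(3.2962) ≈ 1.8155


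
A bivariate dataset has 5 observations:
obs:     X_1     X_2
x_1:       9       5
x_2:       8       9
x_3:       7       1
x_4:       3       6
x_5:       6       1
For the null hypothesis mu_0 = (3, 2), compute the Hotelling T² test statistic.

Step 1 — sample mean vector:
  mean(X_1) = (9 + 8 + 7 + 3 + 6) / 5 = 33/5 = 6.6
  mean(X_2) = (5 + 9 + 1 + 6 + 1) / 5 = 22/5 = 4.4
  x̄ = (6.6, 4.4),  deviation x̄ - mu_0 = (6.6, 4.4) - (3, 2) = (3.6, 2.4).

Step 2 — sample covariance matrix, S[i,j] = (1/(n-1)) · Σ_k (x_{k,i} - mean_i) · (x_{k,j} - mean_j), divisor n-1 = 4:
  S[X_1,X_1] = ((2.4)·(2.4) + (1.4)·(1.4) + (0.4)·(0.4) + (-3.6)·(-3.6) + (-0.6)·(-0.6)) / 4 = 21.2/4 = 5.3
  S[X_1,X_2] = ((2.4)·(0.6) + (1.4)·(4.6) + (0.4)·(-3.4) + (-3.6)·(1.6) + (-0.6)·(-3.4)) / 4 = 2.8/4 = 0.7
  S[X_2,X_2] = ((0.6)·(0.6) + (4.6)·(4.6) + (-3.4)·(-3.4) + (1.6)·(1.6) + (-3.4)·(-3.4)) / 4 = 47.2/4 = 11.8
  S = [[5.3, 0.7],
 [0.7, 11.8]].

Step 3 — invert S. det(S) = 5.3·11.8 - (0.7)² = 62.05.
  S^{-1} = (1/det) · [[d, -b], [-b, a]] = [[0.1902, -0.0113],
 [-0.0113, 0.0854]].

Step 4 — quadratic form (x̄ - mu_0)^T · S^{-1} · (x̄ - mu_0):
  S^{-1} · (x̄ - mu_0) = (0.6575, 0.1644),
  (x̄ - mu_0)^T · [...] = (3.6)·(0.6575) + (2.4)·(0.1644) = 2.7616.

Step 5 — scale by n: T² = 5 · 2.7616 = 13.8082.

T² ≈ 13.8082


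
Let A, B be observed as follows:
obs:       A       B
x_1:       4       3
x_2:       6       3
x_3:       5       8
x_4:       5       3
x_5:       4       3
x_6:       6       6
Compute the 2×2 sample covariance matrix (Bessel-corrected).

Step 1 — column means:
  mean(A) = (4 + 6 + 5 + 5 + 4 + 6) / 6 = 30/6 = 5
  mean(B) = (3 + 3 + 8 + 3 + 3 + 6) / 6 = 26/6 = 4.3333

Step 2 — sample covariance S[i,j] = (1/(n-1)) · Σ_k (x_{k,i} - mean_i) · (x_{k,j} - mean_j), with n-1 = 5.
  S[A,A] = ((-1)·(-1) + (1)·(1) + (0)·(0) + (0)·(0) + (-1)·(-1) + (1)·(1)) / 5 = 4/5 = 0.8
  S[A,B] = ((-1)·(-1.3333) + (1)·(-1.3333) + (0)·(3.6667) + (0)·(-1.3333) + (-1)·(-1.3333) + (1)·(1.6667)) / 5 = 3/5 = 0.6
  S[B,B] = ((-1.3333)·(-1.3333) + (-1.3333)·(-1.3333) + (3.6667)·(3.6667) + (-1.3333)·(-1.3333) + (-1.3333)·(-1.3333) + (1.6667)·(1.6667)) / 5 = 23.3333/5 = 4.6667

S is symmetric (S[j,i] = S[i,j]). Assembling:

S = [[0.8, 0.6],
 [0.6, 4.6667]]


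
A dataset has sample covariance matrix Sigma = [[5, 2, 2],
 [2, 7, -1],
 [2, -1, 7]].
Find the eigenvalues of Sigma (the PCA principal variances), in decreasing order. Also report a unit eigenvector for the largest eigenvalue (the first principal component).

Step 1 — characteristic polynomial p(λ) = det(λI - Sigma) = λ³ - tr·λ² + c_1·λ - det, where tr = trace, c_1 = sum of the principal 2×2 minors, det = det(Sigma):
  tr = 5 + 7 + 7 = 19,
  c_1 = (5·7 - (2)²) + (5·7 - (2)²) + (7·7 - (-1)²) = 31 + 31 + 48 = 110,
  det = 5·(7·7 - (-1)²) - (2)·((2)·7 - (-1)·(2)) + (2)·((2)·(-1) - 7·(2)) = 5·(48) - (2)·(16) + (2)·(-16) = 176.
  So p(λ) = λ³ - 19λ² + 110λ - 176.
Step 2 — look for an integer root (rational root theorem: any rational root is an integer divisor of 176). Testing λ = 8:
  p(8) = 512 - 1216 + 880 - 176 = 0  ✓
  Dividing out (λ - 8): p(λ) = (λ - 8)(λ² - 11λ + 22).
Step 3 — remaining eigenvalues from the quadratic λ² - 11λ + 22 = 0:
  Δ = 11² - 4·22 = 121 - 88 = 33,  λ = (11 ± √33)/2 = (11 ± 5.7446)/2 ≈ 8.3723 or 2.6277.
  Sorted: λ_1 = 8.3723,  λ_2 = 8,  λ_3 = 2.6277  (check: sum = 19 = tr ✓).

Step 4 — unit eigenvector for λ_1 ≈ 8.3723: v spans the null space of (Sigma - λ_1 I), whose rows are
  r_1 = (-3.3723, 2, 2),  r_2 = (2, -1.3723, -1),  r_3 = (2, -1, -1.3723).
  v is orthogonal to every row, so take v ∝ r_1 × r_2 = ((2)·(-1) - (2)·(-1.3723), (2)·(2) - (-3.3723)·(-1), (-3.3723)·(-1.3723) - (2)·(2)) ≈ (0.7446, 0.6277, 0.6277).
  Let u = (0.7446, 0.6277, 0.6277).
  ||u|| = √((0.7446)² + (0.6277)² + (0.6277)²) = √(1.3424) ≈ 1.1586,  v_1 = u/||u|| ≈ (0.6426, 0.5418, 0.5418) (||v_1|| = 1).

λ_1 = 8.3723,  λ_2 = 8,  λ_3 = 2.6277;  v_1 ≈ (0.6426, 0.5418, 0.5418)


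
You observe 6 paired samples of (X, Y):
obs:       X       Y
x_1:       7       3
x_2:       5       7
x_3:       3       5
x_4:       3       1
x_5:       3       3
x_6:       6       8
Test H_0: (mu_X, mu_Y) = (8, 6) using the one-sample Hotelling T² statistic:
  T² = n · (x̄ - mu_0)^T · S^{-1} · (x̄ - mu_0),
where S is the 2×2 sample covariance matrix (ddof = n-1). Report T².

Step 1 — sample mean vector:
  mean(X) = (7 + 5 + 3 + 3 + 3 + 6) / 6 = 27/6 = 4.5
  mean(Y) = (3 + 7 + 5 + 1 + 3 + 8) / 6 = 27/6 = 4.5
  x̄ = (4.5, 4.5),  deviation x̄ - mu_0 = (4.5, 4.5) - (8, 6) = (-3.5, -1.5).

Step 2 — sample covariance matrix, S[i,j] = (1/(n-1)) · Σ_k (x_{k,i} - mean_i) · (x_{k,j} - mean_j), divisor n-1 = 5:
  S[X,X] = ((2.5)·(2.5) + (0.5)·(0.5) + (-1.5)·(-1.5) + (-1.5)·(-1.5) + (-1.5)·(-1.5) + (1.5)·(1.5)) / 5 = 15.5/5 = 3.1
  S[X,Y] = ((2.5)·(-1.5) + (0.5)·(2.5) + (-1.5)·(0.5) + (-1.5)·(-3.5) + (-1.5)·(-1.5) + (1.5)·(3.5)) / 5 = 9.5/5 = 1.9
  S[Y,Y] = ((-1.5)·(-1.5) + (2.5)·(2.5) + (0.5)·(0.5) + (-3.5)·(-3.5) + (-1.5)·(-1.5) + (3.5)·(3.5)) / 5 = 35.5/5 = 7.1
  S = [[3.1, 1.9],
 [1.9, 7.1]].

Step 3 — invert S. det(S) = 3.1·7.1 - (1.9)² = 18.4.
  S^{-1} = (1/det) · [[d, -b], [-b, a]] = [[0.3859, -0.1033],
 [-0.1033, 0.1685]].

Step 4 — quadratic form (x̄ - mu_0)^T · S^{-1} · (x̄ - mu_0):
  S^{-1} · (x̄ - mu_0) = (-1.1957, 0.1087),
  (x̄ - mu_0)^T · [...] = (-3.5)·(-1.1957) + (-1.5)·(0.1087) = 4.0217.

Step 5 — scale by n: T² = 6 · 4.0217 = 24.1304.

T² ≈ 24.1304


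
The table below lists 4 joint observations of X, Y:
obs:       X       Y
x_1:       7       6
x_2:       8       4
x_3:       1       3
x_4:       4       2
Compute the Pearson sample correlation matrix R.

Step 1 — column means:
  mean(X) = (7 + 8 + 1 + 4) / 4 = 20/4 = 5
  mean(Y) = (6 + 4 + 3 + 2) / 4 = 15/4 = 3.75

Step 2 — sample variances and covariances s[i,j] = (1/(n-1)) · Σ_k (x_{k,i} - mean_i) · (x_{k,j} - mean_j), with n-1 = 3:
  s[X,X] = ((2)·(2) + (3)·(3) + (-4)·(-4) + (-1)·(-1)) / 3 = 30/3 = 10
  s[X,Y] = ((2)·(2.25) + (3)·(0.25) + (-4)·(-0.75) + (-1)·(-1.75)) / 3 = 10/3 = 3.3333
  s[Y,Y] = ((2.25)·(2.25) + (0.25)·(0.25) + (-0.75)·(-0.75) + (-1.75)·(-1.75)) / 3 = 8.75/3 = 2.9167
  Sample standard deviations s_i = √(s[i,i]):
  s(X) = √(10) = 3.1623
  s(Y) = √(2.9167) = 1.7078

Step 3 — r_{ij} = s_{ij} / (s_i · s_j):
  r[X,X] = 1 (diagonal).
  r[X,Y] = 3.3333 / (3.1623 · 1.7078) = 3.3333 / 5.4006 = 0.6172
  r[Y,Y] = 1 (diagonal).

R is symmetric with unit diagonal. Assembling:

R = [[1, 0.6172],
 [0.6172, 1]]


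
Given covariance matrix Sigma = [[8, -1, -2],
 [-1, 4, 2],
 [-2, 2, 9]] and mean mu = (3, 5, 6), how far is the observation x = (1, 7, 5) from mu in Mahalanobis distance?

Step 1 — centre the observation: (x - mu) = (-2, 2, -1).

Step 2 — invert Sigma (cofactor / det for 3×3, or solve directly):
  Sigma^{-1} = [[0.1339, 0.0209, 0.0251],
 [0.0209, 0.2845, -0.0586],
 [0.0251, -0.0586, 0.1297]].

Step 3 — form the quadratic (x - mu)^T · Sigma^{-1} · (x - mu):
  Sigma^{-1} · (x - mu) = (-0.251, 0.5858, -0.2971).
  (x - mu)^T · [Sigma^{-1} · (x - mu)] = (-2)·(-0.251) + (2)·(0.5858) + (-1)·(-0.2971) = 1.9707.

Step 4 — take square root: d = √(1.9707) ≈ 1.4038.

d(x, mu) = √(1.9707) ≈ 1.4038


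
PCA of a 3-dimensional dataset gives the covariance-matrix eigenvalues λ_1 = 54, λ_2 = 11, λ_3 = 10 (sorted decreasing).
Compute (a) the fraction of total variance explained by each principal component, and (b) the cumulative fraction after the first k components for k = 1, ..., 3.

Step 1 — total variance = trace(Sigma) = Σ λ_i = 54 + 11 + 10 = 75.

Step 2 — fraction explained by component i = λ_i / Σ λ:
  PC1: 54/75 = 0.72
  PC2: 11/75 = 0.1467
  PC3: 10/75 = 0.1333

Step 3 — cumulative fraction after k components = (λ_1 + ... + λ_k) / Σ λ:
  k = 1: 54/75 = 0.72
  k = 2: (54 + 11)/75 = 65/75 = 0.8667
  k = 3: (54 + 11 + 10)/75 = 75/75 = 1

Summary (fraction, with percent):

explained: PC1 0.72 (72%), PC2 0.1467 (14.67%), PC3 0.1333 (13.33%);  cumulative: 0.72, 0.8667, 1


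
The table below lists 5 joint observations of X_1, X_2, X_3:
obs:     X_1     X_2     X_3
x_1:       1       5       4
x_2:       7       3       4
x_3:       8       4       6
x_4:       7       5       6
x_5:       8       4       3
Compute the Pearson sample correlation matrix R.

Step 1 — column means:
  mean(X_1) = (1 + 7 + 8 + 7 + 8) / 5 = 31/5 = 6.2
  mean(X_2) = (5 + 3 + 4 + 5 + 4) / 5 = 21/5 = 4.2
  mean(X_3) = (4 + 4 + 6 + 6 + 3) / 5 = 23/5 = 4.6

Step 2 — sample variances and covariances s[i,j] = (1/(n-1)) · Σ_k (x_{k,i} - mean_i) · (x_{k,j} - mean_j), with n-1 = 4:
  s[X_1,X_1] = ((-5.2)·(-5.2) + (0.8)·(0.8) + (1.8)·(1.8) + (0.8)·(0.8) + (1.8)·(1.8)) / 4 = 34.8/4 = 8.7
  s[X_1,X_2] = ((-5.2)·(0.8) + (0.8)·(-1.2) + (1.8)·(-0.2) + (0.8)·(0.8) + (1.8)·(-0.2)) / 4 = -5.2/4 = -1.3
  s[X_1,X_3] = ((-5.2)·(-0.6) + (0.8)·(-0.6) + (1.8)·(1.4) + (0.8)·(1.4) + (1.8)·(-1.6)) / 4 = 3.4/4 = 0.85
  s[X_2,X_2] = ((0.8)·(0.8) + (-1.2)·(-1.2) + (-0.2)·(-0.2) + (0.8)·(0.8) + (-0.2)·(-0.2)) / 4 = 2.8/4 = 0.7
  s[X_2,X_3] = ((0.8)·(-0.6) + (-1.2)·(-0.6) + (-0.2)·(1.4) + (0.8)·(1.4) + (-0.2)·(-1.6)) / 4 = 1.4/4 = 0.35
  s[X_3,X_3] = ((-0.6)·(-0.6) + (-0.6)·(-0.6) + (1.4)·(1.4) + (1.4)·(1.4) + (-1.6)·(-1.6)) / 4 = 7.2/4 = 1.8
  Sample standard deviations s_i = √(s[i,i]):
  s(X_1) = √(8.7) = 2.9496
  s(X_2) = √(0.7) = 0.8367
  s(X_3) = √(1.8) = 1.3416

Step 3 — r_{ij} = s_{ij} / (s_i · s_j):
  r[X_1,X_1] = 1 (diagonal).
  r[X_1,X_2] = -1.3 / (2.9496 · 0.8367) = -1.3 / 2.4678 = -0.5268
  r[X_1,X_3] = 0.85 / (2.9496 · 1.3416) = 0.85 / 3.9573 = 0.2148
  r[X_2,X_2] = 1 (diagonal).
  r[X_2,X_3] = 0.35 / (0.8367 · 1.3416) = 0.35 / 1.1225 = 0.3118
  r[X_3,X_3] = 1 (diagonal).

R is symmetric with unit diagonal. Assembling:

R = [[1, -0.5268, 0.2148],
 [-0.5268, 1, 0.3118],
 [0.2148, 0.3118, 1]]


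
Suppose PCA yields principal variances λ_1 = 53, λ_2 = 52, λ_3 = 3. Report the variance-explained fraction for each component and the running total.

Step 1 — total variance = trace(Sigma) = Σ λ_i = 53 + 52 + 3 = 108.

Step 2 — fraction explained by component i = λ_i / Σ λ:
  PC1: 53/108 = 0.4907
  PC2: 52/108 = 0.4815
  PC3: 3/108 = 0.0278

Step 3 — cumulative fraction after k components = (λ_1 + ... + λ_k) / Σ λ:
  k = 1: 53/108 = 0.4907
  k = 2: (53 + 52)/108 = 105/108 = 0.9722
  k = 3: (53 + 52 + 3)/108 = 108/108 = 1

Summary (fraction, with percent):

explained: PC1 0.4907 (49.07%), PC2 0.4815 (48.15%), PC3 0.0278 (2.78%);  cumulative: 0.4907, 0.9722, 1


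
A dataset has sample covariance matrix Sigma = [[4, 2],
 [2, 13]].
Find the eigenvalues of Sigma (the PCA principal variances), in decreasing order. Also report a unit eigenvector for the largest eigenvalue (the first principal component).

Step 1 — characteristic polynomial of 2×2 Sigma:
  det(Sigma - λI) = λ² - trace · λ + det = 0.
  trace = 4 + 13 = 17, det = 4·13 - (2)² = 48.
Step 2 — discriminant:
  Δ = trace² - 4·det = 289 - 192 = 97.
Step 3 — eigenvalues:
  λ = (trace ± √Δ)/2 = (17 ± 9.8489)/2,
  λ_1 = 13.4244,  λ_2 = 3.5756.

Step 4 — unit eigenvector for λ_1: solve (Sigma - λ_1 I)v = 0. First row:
  (4 - 13.4244)·v_x + (2)·v_y = 0, i.e. (-9.4244)·v_x + (2)·v_y = 0,
  so v ∝ (b, λ_1 - a) = (2, 9.4244) = u.
  ||u|| = √((2)² + (9.4244)²) = √(92.8199) ≈ 9.6343,
  v_1 = u/||u|| ≈ (0.2076, 0.9782) (||v_1|| = 1).

λ_1 = 13.4244,  λ_2 = 3.5756;  v_1 ≈ (0.2076, 0.9782)


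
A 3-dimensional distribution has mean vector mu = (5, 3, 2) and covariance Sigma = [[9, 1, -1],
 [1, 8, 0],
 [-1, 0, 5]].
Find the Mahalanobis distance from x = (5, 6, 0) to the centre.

Step 1 — centre the observation: (x - mu) = (0, 3, -2).

Step 2 — invert Sigma (cofactor / det for 3×3, or solve directly):
  Sigma^{-1} = [[0.1153, -0.0144, 0.0231],
 [-0.0144, 0.1268, -0.0029],
 [0.0231, -0.0029, 0.2046]].

Step 3 — form the quadratic (x - mu)^T · Sigma^{-1} · (x - mu):
  Sigma^{-1} · (x - mu) = (-0.0893, 0.3862, -0.4179).
  (x - mu)^T · [Sigma^{-1} · (x - mu)] = (0)·(-0.0893) + (3)·(0.3862) + (-2)·(-0.4179) = 1.9942.

Step 4 — take square root: d = √(1.9942) ≈ 1.4122.

d(x, mu) = √(1.9942) ≈ 1.4122


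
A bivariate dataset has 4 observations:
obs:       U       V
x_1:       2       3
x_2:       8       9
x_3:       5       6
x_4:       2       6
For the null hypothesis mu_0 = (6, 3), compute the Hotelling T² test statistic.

Step 1 — sample mean vector:
  mean(U) = (2 + 8 + 5 + 2) / 4 = 17/4 = 4.25
  mean(V) = (3 + 9 + 6 + 6) / 4 = 24/4 = 6
  x̄ = (4.25, 6),  deviation x̄ - mu_0 = (4.25, 6) - (6, 3) = (-1.75, 3).

Step 2 — sample covariance matrix, S[i,j] = (1/(n-1)) · Σ_k (x_{k,i} - mean_i) · (x_{k,j} - mean_j), divisor n-1 = 3:
  S[U,U] = ((-2.25)·(-2.25) + (3.75)·(3.75) + (0.75)·(0.75) + (-2.25)·(-2.25)) / 3 = 24.75/3 = 8.25
  S[U,V] = ((-2.25)·(-3) + (3.75)·(3) + (0.75)·(0) + (-2.25)·(0)) / 3 = 18/3 = 6
  S[V,V] = ((-3)·(-3) + (3)·(3) + (0)·(0) + (0)·(0)) / 3 = 18/3 = 6
  S = [[8.25, 6],
 [6, 6]].

Step 3 — invert S. det(S) = 8.25·6 - (6)² = 13.5.
  S^{-1} = (1/det) · [[d, -b], [-b, a]] = [[0.4444, -0.4444],
 [-0.4444, 0.6111]].

Step 4 — quadratic form (x̄ - mu_0)^T · S^{-1} · (x̄ - mu_0):
  S^{-1} · (x̄ - mu_0) = (-2.1111, 2.6111),
  (x̄ - mu_0)^T · [...] = (-1.75)·(-2.1111) + (3)·(2.6111) = 11.5278.

Step 5 — scale by n: T² = 4 · 11.5278 = 46.1111.

T² ≈ 46.1111


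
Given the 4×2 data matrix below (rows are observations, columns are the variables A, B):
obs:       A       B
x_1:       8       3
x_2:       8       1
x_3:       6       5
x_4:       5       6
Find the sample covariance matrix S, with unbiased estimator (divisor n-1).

Step 1 — column means:
  mean(A) = (8 + 8 + 6 + 5) / 4 = 27/4 = 6.75
  mean(B) = (3 + 1 + 5 + 6) / 4 = 15/4 = 3.75

Step 2 — sample covariance S[i,j] = (1/(n-1)) · Σ_k (x_{k,i} - mean_i) · (x_{k,j} - mean_j), with n-1 = 3.
  S[A,A] = ((1.25)·(1.25) + (1.25)·(1.25) + (-0.75)·(-0.75) + (-1.75)·(-1.75)) / 3 = 6.75/3 = 2.25
  S[A,B] = ((1.25)·(-0.75) + (1.25)·(-2.75) + (-0.75)·(1.25) + (-1.75)·(2.25)) / 3 = -9.25/3 = -3.0833
  S[B,B] = ((-0.75)·(-0.75) + (-2.75)·(-2.75) + (1.25)·(1.25) + (2.25)·(2.25)) / 3 = 14.75/3 = 4.9167

S is symmetric (S[j,i] = S[i,j]). Assembling:

S = [[2.25, -3.0833],
 [-3.0833, 4.9167]]


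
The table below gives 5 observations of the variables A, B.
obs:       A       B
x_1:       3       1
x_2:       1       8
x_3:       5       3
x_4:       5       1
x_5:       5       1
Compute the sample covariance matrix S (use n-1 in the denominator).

Step 1 — column means:
  mean(A) = (3 + 1 + 5 + 5 + 5) / 5 = 19/5 = 3.8
  mean(B) = (1 + 8 + 3 + 1 + 1) / 5 = 14/5 = 2.8

Step 2 — sample covariance S[i,j] = (1/(n-1)) · Σ_k (x_{k,i} - mean_i) · (x_{k,j} - mean_j), with n-1 = 4.
  S[A,A] = ((-0.8)·(-0.8) + (-2.8)·(-2.8) + (1.2)·(1.2) + (1.2)·(1.2) + (1.2)·(1.2)) / 4 = 12.8/4 = 3.2
  S[A,B] = ((-0.8)·(-1.8) + (-2.8)·(5.2) + (1.2)·(0.2) + (1.2)·(-1.8) + (1.2)·(-1.8)) / 4 = -17.2/4 = -4.3
  S[B,B] = ((-1.8)·(-1.8) + (5.2)·(5.2) + (0.2)·(0.2) + (-1.8)·(-1.8) + (-1.8)·(-1.8)) / 4 = 36.8/4 = 9.2

S is symmetric (S[j,i] = S[i,j]). Assembling:

S = [[3.2, -4.3],
 [-4.3, 9.2]]


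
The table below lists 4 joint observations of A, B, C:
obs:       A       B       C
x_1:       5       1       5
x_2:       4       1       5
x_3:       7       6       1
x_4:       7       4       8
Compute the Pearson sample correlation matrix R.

Step 1 — column means:
  mean(A) = (5 + 4 + 7 + 7) / 4 = 23/4 = 5.75
  mean(B) = (1 + 1 + 6 + 4) / 4 = 12/4 = 3
  mean(C) = (5 + 5 + 1 + 8) / 4 = 19/4 = 4.75

Step 2 — sample variances and covariances s[i,j] = (1/(n-1)) · Σ_k (x_{k,i} - mean_i) · (x_{k,j} - mean_j), with n-1 = 3:
  s[A,A] = ((-0.75)·(-0.75) + (-1.75)·(-1.75) + (1.25)·(1.25) + (1.25)·(1.25)) / 3 = 6.75/3 = 2.25
  s[A,B] = ((-0.75)·(-2) + (-1.75)·(-2) + (1.25)·(3) + (1.25)·(1)) / 3 = 10/3 = 3.3333
  s[A,C] = ((-0.75)·(0.25) + (-1.75)·(0.25) + (1.25)·(-3.75) + (1.25)·(3.25)) / 3 = -1.25/3 = -0.4167
  s[B,B] = ((-2)·(-2) + (-2)·(-2) + (3)·(3) + (1)·(1)) / 3 = 18/3 = 6
  s[B,C] = ((-2)·(0.25) + (-2)·(0.25) + (3)·(-3.75) + (1)·(3.25)) / 3 = -9/3 = -3
  s[C,C] = ((0.25)·(0.25) + (0.25)·(0.25) + (-3.75)·(-3.75) + (3.25)·(3.25)) / 3 = 24.75/3 = 8.25
  Sample standard deviations s_i = √(s[i,i]):
  s(A) = √(2.25) = 1.5
  s(B) = √(6) = 2.4495
  s(C) = √(8.25) = 2.8723

Step 3 — r_{ij} = s_{ij} / (s_i · s_j):
  r[A,A] = 1 (diagonal).
  r[A,B] = 3.3333 / (1.5 · 2.4495) = 3.3333 / 3.6742 = 0.9072
  r[A,C] = -0.4167 / (1.5 · 2.8723) = -0.4167 / 4.3084 = -0.0967
  r[B,B] = 1 (diagonal).
  r[B,C] = -3 / (2.4495 · 2.8723) = -3 / 7.0356 = -0.4264
  r[C,C] = 1 (diagonal).

R is symmetric with unit diagonal. Assembling:

R = [[1, 0.9072, -0.0967],
 [0.9072, 1, -0.4264],
 [-0.0967, -0.4264, 1]]


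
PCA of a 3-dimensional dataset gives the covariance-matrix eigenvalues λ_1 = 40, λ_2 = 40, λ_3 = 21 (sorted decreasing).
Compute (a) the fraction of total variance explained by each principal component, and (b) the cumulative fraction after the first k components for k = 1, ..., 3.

Step 1 — total variance = trace(Sigma) = Σ λ_i = 40 + 40 + 21 = 101.

Step 2 — fraction explained by component i = λ_i / Σ λ:
  PC1: 40/101 = 0.396
  PC2: 40/101 = 0.396
  PC3: 21/101 = 0.2079

Step 3 — cumulative fraction after k components = (λ_1 + ... + λ_k) / Σ λ:
  k = 1: 40/101 = 0.396
  k = 2: (40 + 40)/101 = 80/101 = 0.7921
  k = 3: (40 + 40 + 21)/101 = 101/101 = 1

Summary (fraction, with percent):

explained: PC1 0.396 (39.6%), PC2 0.396 (39.6%), PC3 0.2079 (20.79%);  cumulative: 0.396, 0.7921, 1


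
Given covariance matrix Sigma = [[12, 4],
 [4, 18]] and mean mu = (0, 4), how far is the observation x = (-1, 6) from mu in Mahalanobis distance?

Step 1 — centre the observation: (x - mu) = (-1, 2).

Step 2 — invert Sigma. det(Sigma) = 12·18 - (4)² = 200.
  Sigma^{-1} = (1/det) · [[d, -b], [-b, a]] = [[0.09, -0.02],
 [-0.02, 0.06]].

Step 3 — form the quadratic (x - mu)^T · Sigma^{-1} · (x - mu):
  Sigma^{-1} · (x - mu) = (-0.13, 0.14).
  (x - mu)^T · [Sigma^{-1} · (x - mu)] = (-1)·(-0.13) + (2)·(0.14) = 0.41.

Step 4 — take square root: d = √(0.41) ≈ 0.6403.

d(x, mu) = √(0.41) ≈ 0.6403


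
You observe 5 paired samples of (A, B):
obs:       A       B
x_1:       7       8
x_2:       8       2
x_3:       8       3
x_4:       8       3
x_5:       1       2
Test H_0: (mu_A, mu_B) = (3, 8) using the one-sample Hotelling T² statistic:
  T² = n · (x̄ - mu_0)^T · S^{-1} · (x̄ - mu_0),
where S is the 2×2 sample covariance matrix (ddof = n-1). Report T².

Step 1 — sample mean vector:
  mean(A) = (7 + 8 + 8 + 8 + 1) / 5 = 32/5 = 6.4
  mean(B) = (8 + 2 + 3 + 3 + 2) / 5 = 18/5 = 3.6
  x̄ = (6.4, 3.6),  deviation x̄ - mu_0 = (6.4, 3.6) - (3, 8) = (3.4, -4.4).

Step 2 — sample covariance matrix, S[i,j] = (1/(n-1)) · Σ_k (x_{k,i} - mean_i) · (x_{k,j} - mean_j), divisor n-1 = 4:
  S[A,A] = ((0.6)·(0.6) + (1.6)·(1.6) + (1.6)·(1.6) + (1.6)·(1.6) + (-5.4)·(-5.4)) / 4 = 37.2/4 = 9.3
  S[A,B] = ((0.6)·(4.4) + (1.6)·(-1.6) + (1.6)·(-0.6) + (1.6)·(-0.6) + (-5.4)·(-1.6)) / 4 = 6.8/4 = 1.7
  S[B,B] = ((4.4)·(4.4) + (-1.6)·(-1.6) + (-0.6)·(-0.6) + (-0.6)·(-0.6) + (-1.6)·(-1.6)) / 4 = 25.2/4 = 6.3
  S = [[9.3, 1.7],
 [1.7, 6.3]].

Step 3 — invert S. det(S) = 9.3·6.3 - (1.7)² = 55.7.
  S^{-1} = (1/det) · [[d, -b], [-b, a]] = [[0.1131, -0.0305],
 [-0.0305, 0.167]].

Step 4 — quadratic form (x̄ - mu_0)^T · S^{-1} · (x̄ - mu_0):
  S^{-1} · (x̄ - mu_0) = (0.5189, -0.8384),
  (x̄ - mu_0)^T · [...] = (3.4)·(0.5189) + (-4.4)·(-0.8384) = 5.4531.

Step 5 — scale by n: T² = 5 · 5.4531 = 27.2657.

T² ≈ 27.2657
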